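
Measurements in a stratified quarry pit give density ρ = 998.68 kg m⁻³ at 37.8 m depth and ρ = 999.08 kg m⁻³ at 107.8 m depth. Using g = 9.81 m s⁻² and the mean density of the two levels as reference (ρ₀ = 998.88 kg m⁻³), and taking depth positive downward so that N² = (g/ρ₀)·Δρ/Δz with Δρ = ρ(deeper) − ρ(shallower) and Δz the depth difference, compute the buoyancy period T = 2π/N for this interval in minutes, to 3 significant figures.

Δρ = 999.08 − 998.68 = 0.40 kg m⁻³ over Δz = 107.8 − 37.8 = 70 m.
N² = (9.81/998.88) × (0.40/70) = 5.6120 × 10⁻⁵ s⁻².
N = √(5.6120 × 10⁻⁵) = 7.4913 × 10⁻³ rad s⁻¹, so T = 2π/N = 838.73 s = 13.979 min ≈ 14.0 min.

14.0 min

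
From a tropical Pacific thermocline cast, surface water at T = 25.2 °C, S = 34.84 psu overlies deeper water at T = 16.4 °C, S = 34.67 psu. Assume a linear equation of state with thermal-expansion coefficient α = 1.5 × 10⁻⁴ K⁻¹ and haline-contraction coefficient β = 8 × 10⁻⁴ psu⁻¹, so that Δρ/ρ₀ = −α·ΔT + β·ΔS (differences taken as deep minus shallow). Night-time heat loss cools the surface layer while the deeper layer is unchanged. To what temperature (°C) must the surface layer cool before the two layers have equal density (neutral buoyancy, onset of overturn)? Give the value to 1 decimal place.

17.3 °C

Neutral buoyancy requires Δρ = 0, i.e. −α(T_deep − T_surf′) + β(S_deep − S_surf) = 0.
T_surf′ = T_deep − (β/α)·ΔS = 16.4 − (8 × 10⁻⁴/1.5 × 10⁻⁴)·(-0.17) = 17.307 °C.
Cooling required: 25.2 − (17.307) = 7.893 °C.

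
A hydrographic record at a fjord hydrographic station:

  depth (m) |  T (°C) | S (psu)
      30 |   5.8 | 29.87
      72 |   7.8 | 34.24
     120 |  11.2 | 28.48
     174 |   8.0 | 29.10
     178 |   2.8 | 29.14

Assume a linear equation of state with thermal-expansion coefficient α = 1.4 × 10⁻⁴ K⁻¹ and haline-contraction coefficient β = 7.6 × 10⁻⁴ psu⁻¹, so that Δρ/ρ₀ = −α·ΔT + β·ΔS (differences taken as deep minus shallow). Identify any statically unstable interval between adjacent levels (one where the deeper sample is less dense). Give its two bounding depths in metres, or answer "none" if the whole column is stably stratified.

72–120 m

Evaluate Δρ/ρ₀ = −αΔT + βΔS across each adjacent pair:
  30–72 m: −αΔT+βΔS = −(1.4 × 10⁻⁴)(+2.0)+(7.6 × 10⁻⁴)(+4.37) = 3.0 × 10⁻³ → stable
  72–120 m: −αΔT+βΔS = −(1.4 × 10⁻⁴)(+3.4)+(7.6 × 10⁻⁴)(-5.76) = -4.9 × 10⁻³ → UNSTABLE
  120–174 m: −αΔT+βΔS = −(1.4 × 10⁻⁴)(-3.2)+(7.6 × 10⁻⁴)(+0.62) = 9.2 × 10⁻⁴ → stable
  174–178 m: −αΔT+βΔS = −(1.4 × 10⁻⁴)(-5.2)+(7.6 × 10⁻⁴)(+0.04) = 7.6 × 10⁻⁴ → stable
The 72–120 m interval has Δρ < 0: lighter water underlies denser water.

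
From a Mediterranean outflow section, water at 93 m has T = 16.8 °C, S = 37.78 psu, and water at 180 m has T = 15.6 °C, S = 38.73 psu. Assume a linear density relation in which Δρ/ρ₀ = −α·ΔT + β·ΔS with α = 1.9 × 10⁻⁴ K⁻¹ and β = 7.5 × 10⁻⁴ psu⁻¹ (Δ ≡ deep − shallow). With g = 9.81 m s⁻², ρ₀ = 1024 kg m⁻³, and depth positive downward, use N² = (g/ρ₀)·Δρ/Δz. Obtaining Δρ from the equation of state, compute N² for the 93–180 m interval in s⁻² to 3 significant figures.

1.06 × 10⁻⁴ s⁻²

ΔT = -1.2 K, ΔS = +0.95 psu (deep − shallow).
Δρ/ρ₀ = −αΔT + βΔS = 2.28 × 10⁻⁴ + 7.125 × 10⁻⁴ = 9.405 × 10⁻⁴, so Δρ ≈ 0.9631 kg m⁻³.
N² = (g/ρ₀)·Δρ/Δz = g·(Δρ/ρ₀)/Δz = 9.81 × 9.405 × 10⁻⁴ / 87 = 1.0605 × 10⁻⁴ s⁻² ≈ 1.06 × 10⁻⁴ s⁻².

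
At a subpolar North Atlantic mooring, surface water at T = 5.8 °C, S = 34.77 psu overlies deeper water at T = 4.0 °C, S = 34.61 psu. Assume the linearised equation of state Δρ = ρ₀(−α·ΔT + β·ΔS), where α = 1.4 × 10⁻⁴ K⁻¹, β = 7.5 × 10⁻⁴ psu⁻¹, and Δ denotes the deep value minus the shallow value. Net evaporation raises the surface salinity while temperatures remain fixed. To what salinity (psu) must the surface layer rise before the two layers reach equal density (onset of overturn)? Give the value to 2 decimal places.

Neutral buoyancy requires −α(T_deep − T_surf) + β(S_deep − S_surf′) = 0.
S_surf′ = S_deep − (α/β)·ΔT = 34.61 − (1.4 × 10⁻⁴/7.5 × 10⁻⁴)·(-1.8) = 34.9460 psu.
Increase required: 34.9460 − 34.77 = 0.1760 psu.

34.95 psu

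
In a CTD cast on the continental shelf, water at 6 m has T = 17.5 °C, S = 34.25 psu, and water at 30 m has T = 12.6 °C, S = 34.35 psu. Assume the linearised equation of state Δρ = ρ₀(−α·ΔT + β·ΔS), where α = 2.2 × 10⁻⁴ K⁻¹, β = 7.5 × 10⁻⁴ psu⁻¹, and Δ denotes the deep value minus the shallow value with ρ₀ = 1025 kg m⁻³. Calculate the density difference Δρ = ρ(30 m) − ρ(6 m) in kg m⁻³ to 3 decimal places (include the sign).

ΔT = -4.9 K, ΔS = +0.10 psu (deep − shallow).
Δρ/ρ₀ = −(2.2 × 10⁻⁴)(-4.9) + (7.5 × 10⁻⁴)(+0.10) = 1.153 × 10⁻³.
Δρ = 1025 × (1.153 × 10⁻³) = +1.182 kg m⁻³.
Positive Δρ: denser below, stable.

+1.182 kg m⁻³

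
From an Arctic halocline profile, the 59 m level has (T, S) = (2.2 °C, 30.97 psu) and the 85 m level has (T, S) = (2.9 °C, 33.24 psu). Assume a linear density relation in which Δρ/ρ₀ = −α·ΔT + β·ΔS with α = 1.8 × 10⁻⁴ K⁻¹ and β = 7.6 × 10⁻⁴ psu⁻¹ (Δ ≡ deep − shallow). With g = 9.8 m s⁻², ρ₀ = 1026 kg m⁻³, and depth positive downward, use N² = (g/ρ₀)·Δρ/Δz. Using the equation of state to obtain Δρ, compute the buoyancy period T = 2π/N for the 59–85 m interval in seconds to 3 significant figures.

ΔT = +0.7 K, ΔS = +2.27 psu (deep − shallow).
Δρ/ρ₀ = −αΔT + βΔS = -1.26 × 10⁻⁴ + 1.7252 × 10⁻³ = 1.5992 × 10⁻³, so Δρ ≈ 1.641 kg m⁻³.
N² = (g/ρ₀)·Δρ/Δz = g·(Δρ/ρ₀)/Δz = 9.8 × 1.5992 × 10⁻³ / 26 = 6.0278 × 10⁻⁴ s⁻².
N = √(6.0278 × 10⁻⁴) = 0.024552 rad s⁻¹ → T = 2π/N = 255.91 s ≈ 256 s.

256 s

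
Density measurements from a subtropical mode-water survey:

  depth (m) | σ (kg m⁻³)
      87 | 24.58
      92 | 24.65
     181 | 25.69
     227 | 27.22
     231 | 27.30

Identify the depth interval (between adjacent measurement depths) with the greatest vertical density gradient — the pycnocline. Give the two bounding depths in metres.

Compute the density gradient over each adjacent pair:
  87–92 m: Δρ/Δz = 0.07/5 = 0.014 kg m⁻⁴
  92–181 m: Δρ/Δz = 1.04/89 = 0.012 kg m⁻⁴
  181–227 m: Δρ/Δz = 1.53/46 = 0.033 kg m⁻⁴
  227–231 m: Δρ/Δz = 0.08/4 = 0.020 kg m⁻⁴
The largest gradient is in the 181–227 m interval — the pycnocline.

181–227 m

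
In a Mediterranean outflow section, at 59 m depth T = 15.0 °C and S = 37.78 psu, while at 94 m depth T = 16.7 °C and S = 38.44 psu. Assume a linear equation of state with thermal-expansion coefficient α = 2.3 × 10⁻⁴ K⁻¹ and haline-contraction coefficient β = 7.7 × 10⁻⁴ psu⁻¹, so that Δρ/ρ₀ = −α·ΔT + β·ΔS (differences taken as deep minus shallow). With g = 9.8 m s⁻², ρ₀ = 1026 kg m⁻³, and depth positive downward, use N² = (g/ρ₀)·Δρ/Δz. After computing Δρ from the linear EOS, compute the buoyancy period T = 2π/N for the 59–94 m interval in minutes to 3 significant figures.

18.3 min

ΔT = +1.7 K, ΔS = +0.66 psu (deep − shallow).
Δρ/ρ₀ = −αΔT + βΔS = -3.91 × 10⁻⁴ + 5.082 × 10⁻⁴ = 1.172 × 10⁻⁴, so Δρ ≈ 0.1202 kg m⁻³.
N² = (g/ρ₀)·Δρ/Δz = g·(Δρ/ρ₀)/Δz = 9.8 × 1.172 × 10⁻⁴ / 35 = 3.2816 × 10⁻⁵ s⁻².
N = √(3.2816 × 10⁻⁵) = 5.7285 × 10⁻³ rad s⁻¹ → T = 2π/N = 1.0968 × 10³ s = 18.280 min ≈ 18.3 min.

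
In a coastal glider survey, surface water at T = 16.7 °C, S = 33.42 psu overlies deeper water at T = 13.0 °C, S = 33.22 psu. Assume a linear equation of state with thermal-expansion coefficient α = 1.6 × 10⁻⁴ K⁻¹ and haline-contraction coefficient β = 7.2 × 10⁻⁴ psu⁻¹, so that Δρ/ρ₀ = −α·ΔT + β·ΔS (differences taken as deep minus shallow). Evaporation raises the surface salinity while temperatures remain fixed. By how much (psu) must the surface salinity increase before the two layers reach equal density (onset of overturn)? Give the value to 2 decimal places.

Neutral buoyancy requires −α(T_deep − T_surf) + β(S_deep − S_surf′) = 0.
S_surf′ = S_deep − (α/β)·ΔT = 33.22 − (1.6 × 10⁻⁴/7.2 × 10⁻⁴)·(-3.7) = 34.0422 psu.
Increase required: 34.0422 − 33.42 = 0.6222 psu.

0.62 psu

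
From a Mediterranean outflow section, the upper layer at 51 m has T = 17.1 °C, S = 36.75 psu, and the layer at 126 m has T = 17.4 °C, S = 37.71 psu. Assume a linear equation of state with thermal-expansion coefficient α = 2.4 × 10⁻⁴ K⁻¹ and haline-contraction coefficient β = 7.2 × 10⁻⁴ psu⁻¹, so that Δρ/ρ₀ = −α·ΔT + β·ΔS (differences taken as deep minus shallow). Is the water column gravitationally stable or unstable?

ΔT = 17.4 − 17.1 = +0.3 K and ΔS = 37.71 − 36.75 = +0.96 psu (deep − shallow).
−αΔT = -7.20 × 10⁻⁵; βΔS = 6.912 × 10⁻⁴; sum Δρ/ρ₀ = 6.192 × 10⁻⁴.
Δρ/ρ₀ > 0, so Δρ > 0: deeper water is denser → statically stable.

stable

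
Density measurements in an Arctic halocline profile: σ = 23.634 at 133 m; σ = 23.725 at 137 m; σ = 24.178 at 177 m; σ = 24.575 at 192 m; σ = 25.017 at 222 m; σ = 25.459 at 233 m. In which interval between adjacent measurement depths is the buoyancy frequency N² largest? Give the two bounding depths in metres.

Compute the density gradient over each adjacent pair:
  133–137 m: Δρ/Δz = 0.091/4 = 0.023 kg m⁻⁴
  137–177 m: Δρ/Δz = 0.453/40 = 0.011 kg m⁻⁴
  177–192 m: Δρ/Δz = 0.397/15 = 0.026 kg m⁻⁴
  192–222 m: Δρ/Δz = 0.442/30 = 0.015 kg m⁻⁴
  222–233 m: Δρ/Δz = 0.442/11 = 0.040 kg m⁻⁴
The largest gradient is in the 222–233 m interval — the pycnocline.

222–233 m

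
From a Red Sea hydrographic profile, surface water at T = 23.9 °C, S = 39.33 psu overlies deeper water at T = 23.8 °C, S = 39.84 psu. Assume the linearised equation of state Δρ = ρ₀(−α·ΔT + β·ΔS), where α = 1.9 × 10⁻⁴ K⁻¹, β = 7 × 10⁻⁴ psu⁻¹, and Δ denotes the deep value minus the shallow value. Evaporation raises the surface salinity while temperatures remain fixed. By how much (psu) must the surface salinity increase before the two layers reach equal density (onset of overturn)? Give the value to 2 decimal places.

0.54 psu

Neutral buoyancy requires −α(T_deep − T_surf) + β(S_deep − S_surf′) = 0.
S_surf′ = S_deep − (α/β)·ΔT = 39.84 − (1.9 × 10⁻⁴/7 × 10⁻⁴)·(-0.1) = 39.8671 psu.
Increase required: 39.8671 − 39.33 = 0.5371 psu.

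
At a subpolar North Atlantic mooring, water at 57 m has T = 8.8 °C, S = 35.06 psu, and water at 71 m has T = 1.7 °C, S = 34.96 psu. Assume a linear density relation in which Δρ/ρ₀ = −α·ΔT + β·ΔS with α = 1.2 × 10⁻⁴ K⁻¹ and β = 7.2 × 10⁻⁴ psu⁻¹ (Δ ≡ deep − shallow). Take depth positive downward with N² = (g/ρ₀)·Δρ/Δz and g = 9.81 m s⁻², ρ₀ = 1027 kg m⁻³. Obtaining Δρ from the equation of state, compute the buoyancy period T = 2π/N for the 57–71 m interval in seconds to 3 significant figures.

269 s

ΔT = -7.1 K, ΔS = -0.10 psu (deep − shallow).
Δρ/ρ₀ = −αΔT + βΔS = 8.52 × 10⁻⁴ − 7.20 × 10⁻⁵ = 7.80 × 10⁻⁴, so Δρ ≈ 0.8011 kg m⁻³.
N² = (g/ρ₀)·Δρ/Δz = g·(Δρ/ρ₀)/Δz = 9.81 × 7.80 × 10⁻⁴ / 14 = 5.4656 × 10⁻⁴ s⁻².
N = √(5.4656 × 10⁻⁴) = 0.023379 rad s⁻¹ → T = 2π/N = 268.75 s ≈ 269 s.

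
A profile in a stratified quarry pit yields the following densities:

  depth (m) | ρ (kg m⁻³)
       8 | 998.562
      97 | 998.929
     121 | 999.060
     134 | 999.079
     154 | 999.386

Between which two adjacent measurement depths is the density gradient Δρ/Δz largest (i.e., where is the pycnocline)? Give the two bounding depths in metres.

134–154 m

Compute the density gradient over each adjacent pair:
  8–97 m: Δρ/Δz = 0.367/89 = 4.1 × 10⁻³ kg m⁻⁴
  97–121 m: Δρ/Δz = 0.131/24 = 5.5 × 10⁻³ kg m⁻⁴
  121–134 m: Δρ/Δz = 0.019/13 = 1.5 × 10⁻³ kg m⁻⁴
  134–154 m: Δρ/Δz = 0.307/20 = 0.015 kg m⁻⁴
The largest gradient is in the 134–154 m interval — the pycnocline.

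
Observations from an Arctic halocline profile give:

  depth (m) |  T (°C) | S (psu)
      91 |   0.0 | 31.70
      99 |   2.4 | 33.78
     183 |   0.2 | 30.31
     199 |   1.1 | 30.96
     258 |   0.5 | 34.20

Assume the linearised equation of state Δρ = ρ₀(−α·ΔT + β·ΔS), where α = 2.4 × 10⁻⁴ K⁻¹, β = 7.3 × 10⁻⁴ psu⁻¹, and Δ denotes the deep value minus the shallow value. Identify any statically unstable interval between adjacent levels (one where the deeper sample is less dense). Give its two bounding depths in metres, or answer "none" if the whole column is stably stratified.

Evaluate Δρ/ρ₀ = −αΔT + βΔS across each adjacent pair:
  91–99 m: −αΔT+βΔS = −(2.4 × 10⁻⁴)(+2.4)+(7.3 × 10⁻⁴)(+2.08) = 9.4 × 10⁻⁴ → stable
  99–183 m: −αΔT+βΔS = −(2.4 × 10⁻⁴)(-2.2)+(7.3 × 10⁻⁴)(-3.47) = -2.0 × 10⁻³ → UNSTABLE
  183–199 m: −αΔT+βΔS = −(2.4 × 10⁻⁴)(+0.9)+(7.3 × 10⁻⁴)(+0.65) = 2.6 × 10⁻⁴ → stable
  199–258 m: −αΔT+βΔS = −(2.4 × 10⁻⁴)(-0.6)+(7.3 × 10⁻⁴)(+3.24) = 2.5 × 10⁻³ → stable
The 99–183 m interval has Δρ < 0: lighter water underlies denser water.

99–183 m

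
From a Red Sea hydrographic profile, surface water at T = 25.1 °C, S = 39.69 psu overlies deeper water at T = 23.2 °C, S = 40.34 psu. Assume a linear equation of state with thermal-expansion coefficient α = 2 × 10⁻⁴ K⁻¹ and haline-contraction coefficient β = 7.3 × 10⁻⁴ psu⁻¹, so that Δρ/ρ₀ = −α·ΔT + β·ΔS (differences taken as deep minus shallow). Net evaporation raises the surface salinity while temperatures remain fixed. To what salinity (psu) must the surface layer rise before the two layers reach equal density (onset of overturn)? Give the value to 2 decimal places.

Neutral buoyancy requires −α(T_deep − T_surf) + β(S_deep − S_surf′) = 0.
S_surf′ = S_deep − (α/β)·ΔT = 40.34 − (2 × 10⁻⁴/7.3 × 10⁻⁴)·(-1.9) = 40.8605 psu.
Increase required: 40.8605 − 39.69 = 1.1705 psu.

40.86 psu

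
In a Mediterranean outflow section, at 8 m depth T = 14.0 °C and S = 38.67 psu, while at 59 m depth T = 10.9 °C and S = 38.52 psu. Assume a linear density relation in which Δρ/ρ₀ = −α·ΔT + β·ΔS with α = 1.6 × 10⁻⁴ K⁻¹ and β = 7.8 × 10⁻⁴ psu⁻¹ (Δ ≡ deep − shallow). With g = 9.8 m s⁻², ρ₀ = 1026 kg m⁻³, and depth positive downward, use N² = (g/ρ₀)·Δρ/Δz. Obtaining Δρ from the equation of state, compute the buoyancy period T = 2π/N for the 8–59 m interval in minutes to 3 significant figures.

12.3 min

ΔT = -3.1 K, ΔS = -0.15 psu (deep − shallow).
Δρ/ρ₀ = −αΔT + βΔS = 4.96 × 10⁻⁴ − 1.17 × 10⁻⁴ = 3.79 × 10⁻⁴, so Δρ ≈ 0.3889 kg m⁻³.
N² = (g/ρ₀)·Δρ/Δz = g·(Δρ/ρ₀)/Δz = 9.8 × 3.79 × 10⁻⁴ / 51 = 7.2827 × 10⁻⁵ s⁻².
N = √(7.2827 × 10⁻⁵) = 8.5339 × 10⁻³ rad s⁻¹ → T = 2π/N = 736.26 s = 12.271 min ≈ 12.3 min.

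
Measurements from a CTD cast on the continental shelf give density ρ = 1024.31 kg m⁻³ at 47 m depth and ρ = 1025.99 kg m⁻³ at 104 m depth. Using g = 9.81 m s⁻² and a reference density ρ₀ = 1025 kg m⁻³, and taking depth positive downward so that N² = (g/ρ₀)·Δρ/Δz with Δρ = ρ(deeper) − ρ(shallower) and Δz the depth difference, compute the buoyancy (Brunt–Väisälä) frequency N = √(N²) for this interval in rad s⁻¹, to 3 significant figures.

Δρ = 1025.99 − 1024.31 = 1.68 kg m⁻³ over Δz = 104 − 47 = 57 m.
N² = (9.81/1025) × (1.68/57) = 2.8208 × 10⁻⁴ s⁻².
N = √(2.8208 × 10⁻⁴) = 0.016795 rad s⁻¹ ≈ 0.0168 rad s⁻¹.
N² > 0, so the interval is statically stable.

0.0168 rad s⁻¹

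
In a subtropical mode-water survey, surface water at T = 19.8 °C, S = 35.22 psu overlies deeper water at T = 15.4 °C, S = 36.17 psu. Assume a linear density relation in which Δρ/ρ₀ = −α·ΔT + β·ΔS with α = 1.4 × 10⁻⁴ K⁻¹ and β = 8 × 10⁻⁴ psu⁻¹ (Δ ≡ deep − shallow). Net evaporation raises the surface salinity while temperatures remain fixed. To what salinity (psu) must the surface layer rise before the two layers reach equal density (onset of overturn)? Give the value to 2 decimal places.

Neutral buoyancy requires −α(T_deep − T_surf) + β(S_deep − S_surf′) = 0.
S_surf′ = S_deep − (α/β)·ΔT = 36.17 − (1.4 × 10⁻⁴/8 × 10⁻⁴)·(-4.4) = 36.9400 psu.
Increase required: 36.9400 − 35.22 = 1.7200 psu.

36.94 psu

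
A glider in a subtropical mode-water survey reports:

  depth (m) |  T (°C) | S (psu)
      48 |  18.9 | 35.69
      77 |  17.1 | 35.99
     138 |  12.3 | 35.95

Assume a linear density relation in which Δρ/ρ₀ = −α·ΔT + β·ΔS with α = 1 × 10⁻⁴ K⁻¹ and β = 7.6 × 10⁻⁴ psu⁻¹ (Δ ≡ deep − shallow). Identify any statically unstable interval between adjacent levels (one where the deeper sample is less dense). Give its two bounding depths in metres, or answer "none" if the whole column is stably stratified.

none

Evaluate Δρ/ρ₀ = −αΔT + βΔS across each adjacent pair:
  48–77 m: −αΔT+βΔS = −(1 × 10⁻⁴)(-1.8)+(7.6 × 10⁻⁴)(+0.30) = 4.1 × 10⁻⁴ → stable
  77–138 m: −αΔT+βΔS = −(1 × 10⁻⁴)(-4.8)+(7.6 × 10⁻⁴)(-0.04) = 4.5 × 10⁻⁴ → stable
Every interval has Δρ > 0: the column is stably stratified throughout.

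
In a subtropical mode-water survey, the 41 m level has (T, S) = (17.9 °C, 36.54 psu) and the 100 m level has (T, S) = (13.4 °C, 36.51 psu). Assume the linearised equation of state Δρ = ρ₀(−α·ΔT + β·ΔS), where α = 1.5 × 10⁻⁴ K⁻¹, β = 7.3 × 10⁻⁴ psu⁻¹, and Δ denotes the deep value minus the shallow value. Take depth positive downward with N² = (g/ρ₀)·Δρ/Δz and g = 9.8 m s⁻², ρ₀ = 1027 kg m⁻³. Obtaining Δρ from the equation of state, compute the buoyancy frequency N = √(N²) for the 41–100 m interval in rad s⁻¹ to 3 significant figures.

ΔT = -4.5 K, ΔS = -0.03 psu (deep − shallow).
Δρ/ρ₀ = −αΔT + βΔS = 6.75 × 10⁻⁴ − 2.19 × 10⁻⁵ = 6.531 × 10⁻⁴, so Δρ ≈ 0.6707 kg m⁻³.
N² = (g/ρ₀)·Δρ/Δz = g·(Δρ/ρ₀)/Δz = 9.8 × 6.531 × 10⁻⁴ / 59 = 1.0848 × 10⁻⁴ s⁻².
N = √(1.0848 × 10⁻⁴) = 0.010415 rad s⁻¹ ≈ 0.0104 rad s⁻¹.

0.0104 rad s⁻¹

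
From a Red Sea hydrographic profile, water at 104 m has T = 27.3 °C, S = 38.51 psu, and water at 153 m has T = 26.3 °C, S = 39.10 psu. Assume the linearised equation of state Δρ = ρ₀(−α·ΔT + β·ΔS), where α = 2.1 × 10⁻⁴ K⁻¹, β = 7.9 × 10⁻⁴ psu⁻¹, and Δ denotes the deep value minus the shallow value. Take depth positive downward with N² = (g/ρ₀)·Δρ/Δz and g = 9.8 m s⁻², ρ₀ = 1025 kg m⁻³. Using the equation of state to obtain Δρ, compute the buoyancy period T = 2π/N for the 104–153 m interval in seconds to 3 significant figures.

ΔT = -1.0 K, ΔS = +0.59 psu (deep − shallow).
Δρ/ρ₀ = −αΔT + βΔS = 2.10 × 10⁻⁴ + 4.661 × 10⁻⁴ = 6.761 × 10⁻⁴, so Δρ ≈ 0.6930 kg m⁻³.
N² = (g/ρ₀)·Δρ/Δz = g·(Δρ/ρ₀)/Δz = 9.8 × 6.761 × 10⁻⁴ / 49 = 1.3522 × 10⁻⁴ s⁻².
N = √(1.3522 × 10⁻⁴) = 0.011628 rad s⁻¹ → T = 2π/N = 540.35 s ≈ 540 s.

540 s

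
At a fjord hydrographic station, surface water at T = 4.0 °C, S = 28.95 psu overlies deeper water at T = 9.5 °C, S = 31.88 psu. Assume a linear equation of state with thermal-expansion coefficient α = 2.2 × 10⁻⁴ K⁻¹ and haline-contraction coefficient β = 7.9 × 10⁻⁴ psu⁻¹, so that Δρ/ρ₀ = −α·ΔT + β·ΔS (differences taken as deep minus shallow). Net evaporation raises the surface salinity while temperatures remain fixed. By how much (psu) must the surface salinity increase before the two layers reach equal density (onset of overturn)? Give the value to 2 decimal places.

Neutral buoyancy requires −α(T_deep − T_surf) + β(S_deep − S_surf′) = 0.
S_surf′ = S_deep − (α/β)·ΔT = 31.88 − (2.2 × 10⁻⁴/7.9 × 10⁻⁴)·(+5.5) = 30.3484 psu.
Increase required: 30.3484 − 28.95 = 1.3984 psu.

1.40 psu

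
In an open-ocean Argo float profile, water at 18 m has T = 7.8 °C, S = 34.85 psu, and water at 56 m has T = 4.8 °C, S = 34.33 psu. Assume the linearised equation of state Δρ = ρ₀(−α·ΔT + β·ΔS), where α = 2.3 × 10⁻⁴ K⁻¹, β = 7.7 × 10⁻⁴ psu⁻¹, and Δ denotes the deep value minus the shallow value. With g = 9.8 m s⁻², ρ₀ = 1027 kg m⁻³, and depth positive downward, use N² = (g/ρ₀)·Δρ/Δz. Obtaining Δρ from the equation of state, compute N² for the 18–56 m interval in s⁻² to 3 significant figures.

7.47 × 10⁻⁵ s⁻²

ΔT = -3.0 K, ΔS = -0.52 psu (deep − shallow).
Δρ/ρ₀ = −αΔT + βΔS = 6.90 × 10⁻⁴ − 4.004 × 10⁻⁴ = 2.896 × 10⁻⁴, so Δρ ≈ 0.2974 kg m⁻³.
N² = (g/ρ₀)·Δρ/Δz = g·(Δρ/ρ₀)/Δz = 9.8 × 2.896 × 10⁻⁴ / 38 = 7.4686 × 10⁻⁵ s⁻² ≈ 7.47 × 10⁻⁵ s⁻².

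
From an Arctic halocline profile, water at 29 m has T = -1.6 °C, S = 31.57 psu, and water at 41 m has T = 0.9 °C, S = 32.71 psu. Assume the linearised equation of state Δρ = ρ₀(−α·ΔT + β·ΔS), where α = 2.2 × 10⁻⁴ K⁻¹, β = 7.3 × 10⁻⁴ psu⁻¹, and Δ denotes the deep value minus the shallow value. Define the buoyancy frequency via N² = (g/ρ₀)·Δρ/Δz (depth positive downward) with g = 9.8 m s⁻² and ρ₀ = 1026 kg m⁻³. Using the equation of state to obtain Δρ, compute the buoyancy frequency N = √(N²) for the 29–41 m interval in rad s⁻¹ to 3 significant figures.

0.0152 rad s⁻¹

ΔT = +2.5 K, ΔS = +1.14 psu (deep − shallow).
Δρ/ρ₀ = −αΔT + βΔS = -5.50 × 10⁻⁴ + 8.322 × 10⁻⁴ = 2.822 × 10⁻⁴, so Δρ ≈ 0.2895 kg m⁻³.
N² = (g/ρ₀)·Δρ/Δz = g·(Δρ/ρ₀)/Δz = 9.8 × 2.822 × 10⁻⁴ / 12 = 2.3046 × 10⁻⁴ s⁻².
N = √(2.3046 × 10⁻⁴) = 0.015181 rad s⁻¹ ≈ 0.0152 rad s⁻¹.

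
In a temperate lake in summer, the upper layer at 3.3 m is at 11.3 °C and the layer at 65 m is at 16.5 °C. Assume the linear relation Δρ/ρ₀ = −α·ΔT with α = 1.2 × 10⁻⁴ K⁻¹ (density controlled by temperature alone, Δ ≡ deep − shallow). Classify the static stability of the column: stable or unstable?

unstable

ΔT = 16.5 − 11.3 = +5.2 K, so Δρ/ρ₀ = −αΔT = -6.24 × 10⁻⁴.
Δρ/ρ₀ < 0, so Δρ < 0: deeper water is lighter → statically unstable; the column would overturn.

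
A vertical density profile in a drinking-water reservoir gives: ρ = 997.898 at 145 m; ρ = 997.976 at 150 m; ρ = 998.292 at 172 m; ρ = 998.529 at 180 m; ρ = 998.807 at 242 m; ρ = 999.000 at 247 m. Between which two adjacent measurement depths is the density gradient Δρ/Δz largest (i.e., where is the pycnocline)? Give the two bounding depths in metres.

Compute the density gradient over each adjacent pair:
  145–150 m: Δρ/Δz = 0.078/5 = 0.016 kg m⁻⁴
  150–172 m: Δρ/Δz = 0.316/22 = 0.014 kg m⁻⁴
  172–180 m: Δρ/Δz = 0.237/8 = 0.030 kg m⁻⁴
  180–242 m: Δρ/Δz = 0.278/62 = 4.5 × 10⁻³ kg m⁻⁴
  242–247 m: Δρ/Δz = 0.193/5 = 0.039 kg m⁻⁴
The largest gradient is in the 242–247 m interval — the pycnocline.

242–247 m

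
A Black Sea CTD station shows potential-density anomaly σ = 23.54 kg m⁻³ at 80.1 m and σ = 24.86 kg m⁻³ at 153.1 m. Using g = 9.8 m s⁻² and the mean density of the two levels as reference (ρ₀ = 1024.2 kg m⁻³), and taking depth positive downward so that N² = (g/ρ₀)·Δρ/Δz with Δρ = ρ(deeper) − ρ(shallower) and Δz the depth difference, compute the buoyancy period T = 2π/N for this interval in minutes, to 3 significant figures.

7.96 min

Δρ = 1024.86 − 1023.54 = 1.32 kg m⁻³ over Δz = 153.1 − 80.1 = 73 m.
N² = (9.8/1024.2) × (1.32/73) = 1.7302 × 10⁻⁴ s⁻².
N = √(1.7302 × 10⁻⁴) = 0.013154 rad s⁻¹, so T = 2π/N = 477.66 s = 7.9610 min ≈ 7.96 min.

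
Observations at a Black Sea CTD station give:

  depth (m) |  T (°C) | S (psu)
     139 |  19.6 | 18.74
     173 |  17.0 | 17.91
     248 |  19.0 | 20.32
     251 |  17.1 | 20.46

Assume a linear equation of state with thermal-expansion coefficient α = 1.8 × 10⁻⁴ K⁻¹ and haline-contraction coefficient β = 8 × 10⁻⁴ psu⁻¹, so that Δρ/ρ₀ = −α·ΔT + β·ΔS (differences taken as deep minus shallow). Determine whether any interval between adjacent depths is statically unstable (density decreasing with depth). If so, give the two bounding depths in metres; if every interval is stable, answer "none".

Evaluate Δρ/ρ₀ = −αΔT + βΔS across each adjacent pair:
  139–173 m: −αΔT+βΔS = −(1.8 × 10⁻⁴)(-2.6)+(8 × 10⁻⁴)(-0.83) = -2.0 × 10⁻⁴ → UNSTABLE
  173–248 m: −αΔT+βΔS = −(1.8 × 10⁻⁴)(+2.0)+(8 × 10⁻⁴)(+2.41) = 1.6 × 10⁻³ → stable
  248–251 m: −αΔT+βΔS = −(1.8 × 10⁻⁴)(-1.9)+(8 × 10⁻⁴)(+0.14) = 4.5 × 10⁻⁴ → stable
The 139–173 m interval has Δρ < 0: lighter water underlies denser water.

139–173 m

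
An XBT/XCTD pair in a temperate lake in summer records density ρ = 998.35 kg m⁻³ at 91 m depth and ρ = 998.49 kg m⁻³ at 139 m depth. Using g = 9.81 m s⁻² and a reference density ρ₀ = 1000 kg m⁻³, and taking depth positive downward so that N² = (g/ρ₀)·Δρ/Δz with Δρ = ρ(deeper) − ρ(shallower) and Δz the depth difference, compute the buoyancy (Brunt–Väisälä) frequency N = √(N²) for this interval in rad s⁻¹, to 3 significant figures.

Δρ = 998.49 − 998.35 = 0.14 kg m⁻³ over Δz = 139 − 91 = 48 m.
N² = (9.81/1000) × (0.14/48) = 2.8613 × 10⁻⁵ s⁻².
N = √(2.8613 × 10⁻⁵) = 5.3491 × 10⁻³ rad s⁻¹ ≈ 5.35 × 10⁻³ rad s⁻¹.
Since Δρ > 0 the layer is stably stratified.

5.35 × 10⁻³ rad s⁻¹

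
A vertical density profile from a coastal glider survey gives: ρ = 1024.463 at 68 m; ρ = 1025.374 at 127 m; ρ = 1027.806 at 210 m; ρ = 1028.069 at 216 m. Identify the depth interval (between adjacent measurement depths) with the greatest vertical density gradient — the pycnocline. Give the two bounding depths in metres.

210–216 m

Compute the density gradient over each adjacent pair:
  68–127 m: Δρ/Δz = 0.911/59 = 0.015 kg m⁻⁴
  127–210 m: Δρ/Δz = 2.432/83 = 0.029 kg m⁻⁴
  210–216 m: Δρ/Δz = 0.263/6 = 0.044 kg m⁻⁴
The largest gradient is in the 210–216 m interval — the pycnocline.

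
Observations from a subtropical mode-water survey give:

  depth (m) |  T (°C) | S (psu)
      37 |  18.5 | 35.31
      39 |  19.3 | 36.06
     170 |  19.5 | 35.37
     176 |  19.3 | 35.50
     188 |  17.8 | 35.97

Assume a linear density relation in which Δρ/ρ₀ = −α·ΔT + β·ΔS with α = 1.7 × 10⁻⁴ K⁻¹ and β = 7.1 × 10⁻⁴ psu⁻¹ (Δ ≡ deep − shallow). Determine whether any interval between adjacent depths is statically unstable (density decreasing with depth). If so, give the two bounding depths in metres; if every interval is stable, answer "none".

Evaluate Δρ/ρ₀ = −αΔT + βΔS across each adjacent pair:
  37–39 m: −αΔT+βΔS = −(1.7 × 10⁻⁴)(+0.8)+(7.1 × 10⁻⁴)(+0.75) = 4.0 × 10⁻⁴ → stable
  39–170 m: −αΔT+βΔS = −(1.7 × 10⁻⁴)(+0.2)+(7.1 × 10⁻⁴)(-0.69) = -5.2 × 10⁻⁴ → UNSTABLE
  170–176 m: −αΔT+βΔS = −(1.7 × 10⁻⁴)(-0.2)+(7.1 × 10⁻⁴)(+0.13) = 1.3 × 10⁻⁴ → stable
  176–188 m: −αΔT+βΔS = −(1.7 × 10⁻⁴)(-1.5)+(7.1 × 10⁻⁴)(+0.47) = 5.9 × 10⁻⁴ → stable
The 39–170 m interval has Δρ < 0: lighter water underlies denser water.

39–170 m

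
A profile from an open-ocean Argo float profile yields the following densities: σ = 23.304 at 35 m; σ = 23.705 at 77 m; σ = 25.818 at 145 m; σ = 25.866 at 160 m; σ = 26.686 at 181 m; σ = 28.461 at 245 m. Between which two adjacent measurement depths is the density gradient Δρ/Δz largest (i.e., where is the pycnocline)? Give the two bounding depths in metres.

Compute the density gradient over each adjacent pair:
  35–77 m: Δρ/Δz = 0.401/42 = 9.5 × 10⁻³ kg m⁻⁴
  77–145 m: Δρ/Δz = 2.113/68 = 0.031 kg m⁻⁴
  145–160 m: Δρ/Δz = 0.048/15 = 3.2 × 10⁻³ kg m⁻⁴
  160–181 m: Δρ/Δz = 0.820/21 = 0.039 kg m⁻⁴
  181–245 m: Δρ/Δz = 1.775/64 = 0.028 kg m⁻⁴
The largest gradient is in the 160–181 m interval — the pycnocline.

160–181 m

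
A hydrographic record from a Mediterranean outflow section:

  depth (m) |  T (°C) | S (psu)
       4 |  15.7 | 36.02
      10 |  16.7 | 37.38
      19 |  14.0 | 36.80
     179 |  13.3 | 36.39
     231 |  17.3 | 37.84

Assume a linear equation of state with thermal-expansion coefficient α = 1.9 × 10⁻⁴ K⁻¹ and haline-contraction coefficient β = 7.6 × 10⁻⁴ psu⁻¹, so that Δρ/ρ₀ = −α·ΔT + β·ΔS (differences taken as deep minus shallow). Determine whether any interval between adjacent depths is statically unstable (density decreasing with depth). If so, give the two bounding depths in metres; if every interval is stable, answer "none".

Evaluate Δρ/ρ₀ = −αΔT + βΔS across each adjacent pair:
  4–10 m: −αΔT+βΔS = −(1.9 × 10⁻⁴)(+1.0)+(7.6 × 10⁻⁴)(+1.36) = 8.4 × 10⁻⁴ → stable
  10–19 m: −αΔT+βΔS = −(1.9 × 10⁻⁴)(-2.7)+(7.6 × 10⁻⁴)(-0.58) = 7.2 × 10⁻⁵ → stable
  19–179 m: −αΔT+βΔS = −(1.9 × 10⁻⁴)(-0.7)+(7.6 × 10⁻⁴)(-0.41) = -1.8 × 10⁻⁴ → UNSTABLE
  179–231 m: −αΔT+βΔS = −(1.9 × 10⁻⁴)(+4.0)+(7.6 × 10⁻⁴)(+1.45) = 3.4 × 10⁻⁴ → stable
The 19–179 m interval has Δρ < 0: lighter water underlies denser water.

19–179 m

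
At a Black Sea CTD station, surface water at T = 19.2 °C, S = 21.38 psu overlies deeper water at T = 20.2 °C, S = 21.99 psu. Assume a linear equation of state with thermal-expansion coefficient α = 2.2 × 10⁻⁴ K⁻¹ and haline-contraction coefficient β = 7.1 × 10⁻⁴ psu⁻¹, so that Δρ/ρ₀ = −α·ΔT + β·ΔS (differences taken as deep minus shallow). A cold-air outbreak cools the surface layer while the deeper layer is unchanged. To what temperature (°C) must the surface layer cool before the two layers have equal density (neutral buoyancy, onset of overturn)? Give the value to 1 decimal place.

18.2 °C

Neutral buoyancy requires Δρ = 0, i.e. −α(T_deep − T_surf′) + β(S_deep − S_surf) = 0.
T_surf′ = T_deep − (β/α)·ΔS = 20.2 − (7.1 × 10⁻⁴/2.2 × 10⁻⁴)·(+0.61) = 18.231 °C.
Cooling required: 19.2 − (18.231) = 0.969 °C.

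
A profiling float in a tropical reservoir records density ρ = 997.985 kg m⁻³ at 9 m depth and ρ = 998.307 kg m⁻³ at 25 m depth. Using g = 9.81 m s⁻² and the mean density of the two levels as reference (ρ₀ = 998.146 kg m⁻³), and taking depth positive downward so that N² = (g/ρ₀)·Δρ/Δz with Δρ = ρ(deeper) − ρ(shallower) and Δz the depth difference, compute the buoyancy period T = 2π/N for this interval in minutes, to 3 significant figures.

Δρ = 998.307 − 997.985 = 0.322 kg m⁻³ over Δz = 25 − 9 = 16 m.
N² = (9.81/998.146) × (0.322/16) = 1.9779 × 10⁻⁴ s⁻².
N = √(1.9779 × 10⁻⁴) = 0.014064 rad s⁻¹, so T = 2π/N = 446.76 s = 7.4460 min ≈ 7.45 min.
A positive N² confirms static stability across the interval.

7.45 min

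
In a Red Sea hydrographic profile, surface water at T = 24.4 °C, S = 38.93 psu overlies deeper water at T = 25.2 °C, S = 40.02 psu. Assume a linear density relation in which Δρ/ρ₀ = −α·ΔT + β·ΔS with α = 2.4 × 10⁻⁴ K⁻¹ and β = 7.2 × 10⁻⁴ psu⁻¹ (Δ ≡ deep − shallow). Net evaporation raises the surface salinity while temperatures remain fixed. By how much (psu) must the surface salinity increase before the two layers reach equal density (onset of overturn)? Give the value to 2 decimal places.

0.82 psu

Neutral buoyancy requires −α(T_deep − T_surf) + β(S_deep − S_surf′) = 0.
S_surf′ = S_deep − (α/β)·ΔT = 40.02 − (2.4 × 10⁻⁴/7.2 × 10⁻⁴)·(+0.8) = 39.7533 psu.
Increase required: 39.7533 − 38.93 = 0.8233 psu.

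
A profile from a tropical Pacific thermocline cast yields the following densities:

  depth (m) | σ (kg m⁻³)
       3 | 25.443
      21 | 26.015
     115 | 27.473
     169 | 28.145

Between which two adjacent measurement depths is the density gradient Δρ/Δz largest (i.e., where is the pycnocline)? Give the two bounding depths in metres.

Compute the density gradient over each adjacent pair:
  3–21 m: Δρ/Δz = 0.572/18 = 0.032 kg m⁻⁴
  21–115 m: Δρ/Δz = 1.458/94 = 0.016 kg m⁻⁴
  115–169 m: Δρ/Δz = 0.672/54 = 0.012 kg m⁻⁴
The largest gradient is in the 3–21 m interval — the pycnocline.

3–21 m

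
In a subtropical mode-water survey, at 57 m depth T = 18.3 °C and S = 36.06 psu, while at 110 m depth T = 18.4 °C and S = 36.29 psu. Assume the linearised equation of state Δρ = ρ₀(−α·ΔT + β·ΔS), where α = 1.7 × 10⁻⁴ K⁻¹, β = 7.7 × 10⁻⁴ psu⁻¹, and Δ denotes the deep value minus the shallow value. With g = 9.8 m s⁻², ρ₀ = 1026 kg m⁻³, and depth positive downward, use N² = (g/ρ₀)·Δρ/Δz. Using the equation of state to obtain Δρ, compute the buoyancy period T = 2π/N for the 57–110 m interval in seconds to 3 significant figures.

ΔT = +0.1 K, ΔS = +0.23 psu (deep − shallow).
Δρ/ρ₀ = −αΔT + βΔS = -1.70 × 10⁻⁵ + 1.771 × 10⁻⁴ = 1.601 × 10⁻⁴, so Δρ ≈ 0.1643 kg m⁻³.
N² = (g/ρ₀)·Δρ/Δz = g·(Δρ/ρ₀)/Δz = 9.8 × 1.601 × 10⁻⁴ / 53 = 2.9603 × 10⁻⁵ s⁻².
N = √(2.9603 × 10⁻⁵) = 5.4409 × 10⁻³ rad s⁻¹ → T = 2π/N = 1.1548 × 10³ s ≈ 1.15 × 10³ s.

1.15 × 10³ s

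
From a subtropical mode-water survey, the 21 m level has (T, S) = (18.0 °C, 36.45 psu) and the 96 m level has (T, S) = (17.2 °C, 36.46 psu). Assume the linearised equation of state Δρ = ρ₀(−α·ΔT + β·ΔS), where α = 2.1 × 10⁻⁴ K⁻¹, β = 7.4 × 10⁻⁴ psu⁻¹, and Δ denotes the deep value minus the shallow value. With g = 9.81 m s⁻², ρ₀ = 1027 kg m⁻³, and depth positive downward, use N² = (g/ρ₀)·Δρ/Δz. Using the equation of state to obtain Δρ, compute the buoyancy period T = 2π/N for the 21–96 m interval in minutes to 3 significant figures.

ΔT = -0.8 K, ΔS = +0.01 psu (deep − shallow).
Δρ/ρ₀ = −αΔT + βΔS = 1.68 × 10⁻⁴ + 7.40 × 10⁻⁶ = 1.754 × 10⁻⁴, so Δρ ≈ 0.1801 kg m⁻³.
N² = (g/ρ₀)·Δρ/Δz = g·(Δρ/ρ₀)/Δz = 9.81 × 1.754 × 10⁻⁴ / 75 = 2.2942 × 10⁻⁵ s⁻².
N = √(2.2942 × 10⁻⁵) = 4.7898 × 10⁻³ rad s⁻¹ → T = 2π/N = 1.3118 × 10³ s = 21.863 min ≈ 21.9 min.

21.9 min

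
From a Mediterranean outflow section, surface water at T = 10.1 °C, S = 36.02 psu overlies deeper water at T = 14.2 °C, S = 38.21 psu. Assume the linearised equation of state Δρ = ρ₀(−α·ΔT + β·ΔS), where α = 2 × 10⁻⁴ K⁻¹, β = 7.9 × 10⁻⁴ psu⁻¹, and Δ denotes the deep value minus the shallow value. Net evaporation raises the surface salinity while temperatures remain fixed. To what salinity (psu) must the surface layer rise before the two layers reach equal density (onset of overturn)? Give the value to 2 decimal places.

37.17 psu

Neutral buoyancy requires −α(T_deep − T_surf) + β(S_deep − S_surf′) = 0.
S_surf′ = S_deep − (α/β)·ΔT = 38.21 − (2 × 10⁻⁴/7.9 × 10⁻⁴)·(+4.1) = 37.1720 psu.
Increase required: 37.1720 − 36.02 = 1.1520 psu.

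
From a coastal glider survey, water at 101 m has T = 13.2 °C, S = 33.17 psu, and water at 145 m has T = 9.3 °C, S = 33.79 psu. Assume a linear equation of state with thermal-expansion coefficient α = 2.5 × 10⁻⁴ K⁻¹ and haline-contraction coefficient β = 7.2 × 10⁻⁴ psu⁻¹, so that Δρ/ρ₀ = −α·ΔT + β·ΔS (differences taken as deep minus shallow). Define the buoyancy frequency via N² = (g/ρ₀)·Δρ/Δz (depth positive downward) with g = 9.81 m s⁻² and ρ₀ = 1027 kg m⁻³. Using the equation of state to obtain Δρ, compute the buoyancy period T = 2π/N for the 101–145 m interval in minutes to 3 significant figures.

ΔT = -3.9 K, ΔS = +0.62 psu (deep − shallow).
Δρ/ρ₀ = −αΔT + βΔS = 9.75 × 10⁻⁴ + 4.464 × 10⁻⁴ = 1.4214 × 10⁻³, so Δρ ≈ 1.460 kg m⁻³.
N² = (g/ρ₀)·Δρ/Δz = g·(Δρ/ρ₀)/Δz = 9.81 × 1.4214 × 10⁻³ / 44 = 3.1691 × 10⁻⁴ s⁻².
N = √(3.1691 × 10⁻⁴) = 0.017802 rad s⁻¹ → T = 2π/N = 352.95 s = 5.8825 min ≈ 5.88 min.

5.88 min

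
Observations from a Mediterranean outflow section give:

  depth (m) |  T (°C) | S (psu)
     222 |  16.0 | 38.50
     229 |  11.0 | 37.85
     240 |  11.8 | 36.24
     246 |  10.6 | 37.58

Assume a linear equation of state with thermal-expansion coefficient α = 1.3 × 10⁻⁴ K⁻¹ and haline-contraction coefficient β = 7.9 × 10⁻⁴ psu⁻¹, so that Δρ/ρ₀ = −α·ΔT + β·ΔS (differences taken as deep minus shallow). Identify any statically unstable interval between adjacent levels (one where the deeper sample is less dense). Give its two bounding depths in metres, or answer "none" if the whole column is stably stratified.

229–240 m

Evaluate Δρ/ρ₀ = −αΔT + βΔS across each adjacent pair:
  222–229 m: −αΔT+βΔS = −(1.3 × 10⁻⁴)(-5.0)+(7.9 × 10⁻⁴)(-0.65) = 1.4 × 10⁻⁴ → stable
  229–240 m: −αΔT+βΔS = −(1.3 × 10⁻⁴)(+0.8)+(7.9 × 10⁻⁴)(-1.61) = -1.4 × 10⁻³ → UNSTABLE
  240–246 m: −αΔT+βΔS = −(1.3 × 10⁻⁴)(-1.2)+(7.9 × 10⁻⁴)(+1.34) = 1.2 × 10⁻³ → stable
The 229–240 m interval has Δρ < 0: lighter water underlies denser water.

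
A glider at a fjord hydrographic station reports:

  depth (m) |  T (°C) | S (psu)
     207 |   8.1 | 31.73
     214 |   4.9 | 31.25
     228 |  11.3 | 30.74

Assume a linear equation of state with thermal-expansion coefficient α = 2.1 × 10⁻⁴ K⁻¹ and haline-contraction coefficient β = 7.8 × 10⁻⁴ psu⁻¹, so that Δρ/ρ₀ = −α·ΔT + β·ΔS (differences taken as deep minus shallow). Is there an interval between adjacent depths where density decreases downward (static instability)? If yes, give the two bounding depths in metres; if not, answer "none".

Evaluate Δρ/ρ₀ = −αΔT + βΔS across each adjacent pair:
  207–214 m: −αΔT+βΔS = −(2.1 × 10⁻⁴)(-3.2)+(7.8 × 10⁻⁴)(-0.48) = 3.0 × 10⁻⁴ → stable
  214–228 m: −αΔT+βΔS = −(2.1 × 10⁻⁴)(+6.4)+(7.8 × 10⁻⁴)(-0.51) = -1.7 × 10⁻³ → UNSTABLE
The 214–228 m interval has Δρ < 0: lighter water underlies denser water.

214–228 m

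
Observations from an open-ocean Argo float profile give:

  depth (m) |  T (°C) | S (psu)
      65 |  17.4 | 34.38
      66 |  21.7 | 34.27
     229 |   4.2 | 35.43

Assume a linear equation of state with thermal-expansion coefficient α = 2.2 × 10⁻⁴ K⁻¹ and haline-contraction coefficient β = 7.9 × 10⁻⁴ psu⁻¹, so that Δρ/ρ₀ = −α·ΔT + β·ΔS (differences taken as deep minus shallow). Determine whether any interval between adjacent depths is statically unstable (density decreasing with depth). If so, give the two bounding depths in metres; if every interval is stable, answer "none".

65–66 m

Evaluate Δρ/ρ₀ = −αΔT + βΔS across each adjacent pair:
  65–66 m: −αΔT+βΔS = −(2.2 × 10⁻⁴)(+4.3)+(7.9 × 10⁻⁴)(-0.11) = -1.0 × 10⁻³ → UNSTABLE
  66–229 m: −αΔT+βΔS = −(2.2 × 10⁻⁴)(-17.5)+(7.9 × 10⁻⁴)(+1.16) = 4.8 × 10⁻³ → stable
The 65–66 m interval has Δρ < 0: lighter water underlies denser water.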